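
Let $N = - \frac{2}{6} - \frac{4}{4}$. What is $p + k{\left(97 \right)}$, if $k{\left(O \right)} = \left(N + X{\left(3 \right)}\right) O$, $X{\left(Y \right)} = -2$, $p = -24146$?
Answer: $- \frac{73408}{3} \approx -24469.0$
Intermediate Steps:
$N = - \frac{4}{3}$ ($N = \left(-2\right) \frac{1}{6} - 1 = - \frac{1}{3} - 1 = - \frac{4}{3} \approx -1.3333$)
$k{\left(O \right)} = - \frac{10 O}{3}$ ($k{\left(O \right)} = \left(- \frac{4}{3} - 2\right) O = - \frac{10 O}{3}$)
$p + k{\left(97 \right)} = -24146 - \frac{970}{3} = - \frac{73408}{3}$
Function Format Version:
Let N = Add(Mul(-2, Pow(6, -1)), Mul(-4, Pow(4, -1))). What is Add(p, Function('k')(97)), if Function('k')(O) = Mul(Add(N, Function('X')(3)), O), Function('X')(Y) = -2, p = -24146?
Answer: Rational(-73408, 3) ≈ -24469.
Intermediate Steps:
N = Rational(-4, 3) (N = Add(Mul(-2, Rational(1, 6)), Mul(-4, Rational(1, 4))) = Add(Rational(-1, 3), -1) = Rational(-4, 3) ≈ -1.3333)
Function('k')(O) = Mul(Rational(-10, 3), O) (Function('k')(O) = Mul(Add(Rational(-4, 3), -2), O) = Mul(Rational(-10, 3), O))
Add(p, Function('k')(97)) = Add(-24146, Mul(Rational(-10, 3), 97)) = Add(-24146, Rational(-970, 3)) = Rational(-73408, 3)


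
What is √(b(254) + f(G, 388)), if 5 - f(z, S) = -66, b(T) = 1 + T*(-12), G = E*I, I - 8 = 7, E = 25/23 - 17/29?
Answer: 4*I*√186 ≈ 54.553*I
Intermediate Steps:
E = 334/667 (E = 25*(1/23) - 17*1/29 = 25/23 - 17/29 = 334/667 ≈ 0.50075)
I = 15 (I = 8 + 7 = 15)
G = 5010/667 (G = (334/667)*15 = 5010/667 ≈ 7.5112)
b(T) = 1 - 12*T
f(z, S) = 71 (f(z, S) = 5 - 1*(-66) = 5 + 66 = 71)
√(b(254) + f(G, 388)) = √((1 - 12*254) + 71) = √((1 - 3048) + 71) = √(-3047 + 71) = √(-2976) = 4*I*√186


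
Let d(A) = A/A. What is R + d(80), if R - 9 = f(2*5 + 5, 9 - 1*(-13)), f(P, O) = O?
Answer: 32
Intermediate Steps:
d(A) = 1
R = 31 (R = 9 + (9 - 1*(-13)) = 9 + (9 + 13) = 9 + 22 = 31)
R + d(80) = 31 + 1 = 32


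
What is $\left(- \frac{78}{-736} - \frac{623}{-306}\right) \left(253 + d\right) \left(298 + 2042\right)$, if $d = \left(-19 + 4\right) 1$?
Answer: $\frac{54872545}{46} \approx 1.1929 \cdot 10^{6}$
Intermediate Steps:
$d = -15$ ($d = \left(-15\right) 1 = -15$)
$\left(- \frac{78}{-736} - \frac{623}{-306}\right) \left(253 + d\right) \left(298 + 2042\right) = \left(- \frac{78}{-736} - \frac{623}{-306}\right) \left(253 - 15\right) \left(298 + 2042\right) = \left(\left(-78\right) \left(- \frac{1}{736}\right) - - \frac{623}{306}\right) 238 \cdot 2340 = \left(\frac{39}{368} + \frac{623}{306}\right) 556920 = \frac{120599}{56304} \cdot 556920 = \frac{54872545}{46}$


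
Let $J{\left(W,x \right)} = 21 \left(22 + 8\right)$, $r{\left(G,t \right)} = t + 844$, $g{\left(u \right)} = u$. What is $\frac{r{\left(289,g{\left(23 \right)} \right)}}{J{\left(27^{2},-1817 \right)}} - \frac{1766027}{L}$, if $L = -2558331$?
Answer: $\frac{370074443}{179083170} \approx 2.0665$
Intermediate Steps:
$r{\left(G,t \right)} = 844 + t$
$J{\left(W,x \right)} = 630$ ($J{\left(W,x \right)} = 21 \cdot 30 = 630$)
$\frac{r{\left(289,g{\left(23 \right)} \right)}}{J{\left(27^{2},-1817 \right)}} - \frac{1766027}{L} = \frac{844 + 23}{630} - \frac{1766027}{-2558331} = 867 \cdot \frac{1}{630} - - \frac{1766027}{2558331} = \frac{289}{210} + \frac{1766027}{2558331} = \frac{370074443}{179083170}$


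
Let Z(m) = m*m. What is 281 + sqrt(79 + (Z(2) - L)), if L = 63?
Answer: 281 + 2*sqrt(5) ≈ 285.47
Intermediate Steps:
Z(m) = m**2
281 + sqrt(79 + (Z(2) - L)) = 281 + sqrt(79 + (2**2 - 1*63)) = 281 + sqrt(79 + (4 - 63)) = 281 + sqrt(79 - 59) = 281 + sqrt(20) = 281 + 2*sqrt(5)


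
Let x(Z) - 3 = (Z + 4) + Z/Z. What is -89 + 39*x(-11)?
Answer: -206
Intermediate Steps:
x(Z) = 8 + Z (x(Z) = 3 + ((Z + 4) + Z/Z) = 3 + ((4 + Z) + 1) = 3 + (5 + Z) = 8 + Z)
-89 + 39*x(-11) = -89 + 39*(8 - 11) = -89 + 39*(-3) = -89 - 117 = -206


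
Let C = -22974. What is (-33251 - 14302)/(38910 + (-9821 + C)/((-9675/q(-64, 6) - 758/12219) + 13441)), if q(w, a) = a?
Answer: -4581943430317/3748884721920 ≈ -1.2222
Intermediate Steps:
(-33251 - 14302)/(38910 + (-9821 + C)/((-9675/q(-64, 6) - 758/12219) + 13441)) = (-33251 - 14302)/(38910 + (-9821 - 22974)/((-9675/6 - 758/12219) + 13441)) = -47553/(38910 - 32795/((-9675*⅙ - 758*1/12219) + 13441)) = -47553/(38910 - 32795/((-3225/2 - 758/12219) + 13441)) = -47553/(38910 - 32795/(-39407791/24438 + 13441)) = -47553/(38910 - 32795/289063367/24438) = -47553/(38910 - 32795*24438/289063367) = -47553/(38910 - 801444210/289063367) = -47553/11246654165760/289063367 = -47553*289063367/11246654165760 = -4581943430317/3748884721920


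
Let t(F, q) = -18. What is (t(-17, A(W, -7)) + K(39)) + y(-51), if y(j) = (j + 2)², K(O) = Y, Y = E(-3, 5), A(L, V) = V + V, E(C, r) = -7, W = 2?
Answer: 2376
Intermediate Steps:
A(L, V) = 2*V
Y = -7
K(O) = -7
y(j) = (2 + j)²
(t(-17, A(W, -7)) + K(39)) + y(-51) = (-18 - 7) + (2 - 51)² = -25 + (-49)² = -25 + 2401 = 2376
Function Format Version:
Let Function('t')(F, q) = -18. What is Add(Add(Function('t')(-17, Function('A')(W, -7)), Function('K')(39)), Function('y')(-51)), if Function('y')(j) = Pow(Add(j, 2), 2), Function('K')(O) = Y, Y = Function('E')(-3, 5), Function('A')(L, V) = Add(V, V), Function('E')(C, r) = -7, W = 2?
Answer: 2376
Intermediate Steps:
Function('A')(L, V) = Mul(2, V)
Y = -7
Function('K')(O) = -7
Function('y')(j) = Pow(Add(2, j), 2)
Add(Add(Function('t')(-17, Function('A')(W, -7)), Function('K')(39)), Function('y')(-51)) = Add(Add(-18, -7), Pow(Add(2, -51), 2)) = Add(-25, Pow(-49, 2)) = Add(-25, 2401) = 2376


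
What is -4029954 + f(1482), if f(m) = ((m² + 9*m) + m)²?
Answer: 4889153758782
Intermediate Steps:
f(m) = (m² + 10*m)²
-4029954 + f(1482) = -4029954 + 1482²*(10 + 1482)² = -4029954 + 2196324*1492² = -4029954 + 2196324*2226064 = -4029954 + 4889157788736 = 4889153758782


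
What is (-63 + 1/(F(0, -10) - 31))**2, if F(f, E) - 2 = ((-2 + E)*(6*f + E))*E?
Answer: 5995095184/1510441 ≈ 3969.1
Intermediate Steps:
F(f, E) = 2 + E*(-2 + E)*(E + 6*f) (F(f, E) = 2 + ((-2 + E)*(6*f + E))*E = 2 + ((-2 + E)*(E + 6*f))*E = 2 + E*(-2 + E)*(E + 6*f))
(-63 + 1/(F(0, -10) - 31))**2 = (-63 + 1/((2 + (-10)**3 - 2*(-10)**2 - 12*(-10)*0 + 6*0*(-10)**2) - 31))**2 = (-63 + 1/((2 - 1000 - 2*100 + 0 + 6*0*100) - 31))**2 = (-63 + 1/((2 - 1000 - 200 + 0 + 0) - 31))**2 = (-63 + 1/(-1198 - 31))**2 = (-63 + 1/(-1229))**2 = (-63 - 1/1229)**2 = (-77428/1229)**2 = 5995095184/1510441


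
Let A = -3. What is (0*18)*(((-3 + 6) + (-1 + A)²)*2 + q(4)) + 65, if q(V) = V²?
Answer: 65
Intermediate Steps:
(0*18)*(((-3 + 6) + (-1 + A)²)*2 + q(4)) + 65 = (0*18)*(((-3 + 6) + (-1 - 3)²)*2 + 4²) + 65 = 0*((3 + (-4)²)*2 + 16) + 65 = 0*((3 + 16)*2 + 16) + 65 = 0*(19*2 + 16) + 65 = 0*(38 + 16) + 65 = 0*54 + 65 = 0 + 65 = 65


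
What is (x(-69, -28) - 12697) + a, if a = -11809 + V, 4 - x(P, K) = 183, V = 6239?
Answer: -18446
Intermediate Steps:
x(P, K) = -179 (x(P, K) = 4 - 1*183 = 4 - 183 = -179)
a = -5570 (a = -11809 + 6239 = -5570)
(x(-69, -28) - 12697) + a = (-179 - 12697) - 5570 = -12876 - 5570 = -18446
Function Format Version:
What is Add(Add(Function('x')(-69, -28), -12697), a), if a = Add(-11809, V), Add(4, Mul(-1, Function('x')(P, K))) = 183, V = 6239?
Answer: -18446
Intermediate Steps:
Function('x')(P, K) = -179 (Function('x')(P, K) = Add(4, Mul(-1, 183)) = Add(4, -183) = -179)
a = -5570 (a = Add(-11809, 6239) = -5570)
Add(Add(Function('x')(-69, -28), -12697), a) = Add(Add(-179, -12697), -5570) = Add(-12876, -5570) = -18446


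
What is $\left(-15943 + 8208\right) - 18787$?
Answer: $-26522$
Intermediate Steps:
$\left(-15943 + 8208\right) - 18787 = -7735 - 18787 = -26522$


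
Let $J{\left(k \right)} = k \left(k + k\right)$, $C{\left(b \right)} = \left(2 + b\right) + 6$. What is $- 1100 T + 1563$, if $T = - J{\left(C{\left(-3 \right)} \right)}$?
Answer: $56563$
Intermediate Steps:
$C{\left(b \right)} = 8 + b$
$J{\left(k \right)} = 2 k^{2}$ ($J{\left(k \right)} = k 2 k = 2 k^{2}$)
$T = -50$ ($T = - 2 \left(8 - 3\right)^{2} = - 2 \cdot 5^{2} = - 2 \cdot 25 = \left(-1\right) 50 = -50$)
$- 1100 T + 1563 = \left(-1100\right) \left(-50\right) + 1563 = 55000 + 1563 = 56563$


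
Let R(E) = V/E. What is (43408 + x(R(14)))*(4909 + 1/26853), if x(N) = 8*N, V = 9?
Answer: 40059462203176/187971 ≈ 2.1312e+8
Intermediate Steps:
R(E) = 9/E
(43408 + x(R(14)))*(4909 + 1/26853) = (43408 + 8*(9/14))*(4909 + 1/26853) = (43408 + 8*(9*(1/14)))*(4909 + 1/26853) = (43408 + 8*(9/14))*(131821378/26853) = (43408 + 36/7)*(131821378/26853) = (303892/7)*(131821378/26853) = 40059462203176/187971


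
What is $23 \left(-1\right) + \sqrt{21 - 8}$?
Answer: $-23 + \sqrt{13} \approx -19.394$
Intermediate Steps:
$23 \left(-1\right) + \sqrt{21 - 8} = -23 + \sqrt{13}$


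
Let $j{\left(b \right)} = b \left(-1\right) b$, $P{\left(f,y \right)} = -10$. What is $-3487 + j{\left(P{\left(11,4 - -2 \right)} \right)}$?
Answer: $-3587$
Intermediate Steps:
$j{\left(b \right)} = - b^{2}$ ($j{\left(b \right)} = - b b = - b^{2}$)
$-3487 + j{\left(P{\left(11,4 - -2 \right)} \right)} = -3487 - \left(-10\right)^{2} = -3487 - 100 = -3587$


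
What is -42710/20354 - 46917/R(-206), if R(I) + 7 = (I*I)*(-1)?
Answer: -428895956/431942411 ≈ -0.99295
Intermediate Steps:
R(I) = -7 - I² (R(I) = -7 + (I*I)*(-1) = -7 + I²*(-1) = -7 - I²)
-42710/20354 - 46917/R(-206) = -42710/20354 - 46917/(-7 - 1*(-206)²) = -42710*1/20354 - 46917/(-7 - 1*42436) = -21355/10177 - 46917/(-7 - 42436) = -21355/10177 - 46917/(-42443) = -21355/10177 - 46917*(-1/42443) = -21355/10177 + 46917/42443 = -428895956/431942411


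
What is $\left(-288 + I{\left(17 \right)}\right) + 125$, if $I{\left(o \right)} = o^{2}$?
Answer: $126$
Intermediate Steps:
$\left(-288 + I{\left(17 \right)}\right) + 125 = \left(-288 + 17^{2}\right) + 125 = \left(-288 + 289\right) + 125 = 1 + 125 = 126$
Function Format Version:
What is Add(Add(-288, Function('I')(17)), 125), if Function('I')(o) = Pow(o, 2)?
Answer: 126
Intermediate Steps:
Add(Add(-288, Function('I')(17)), 125) = Add(Add(-288, Pow(17, 2)), 125) = Add(Add(-288, 289), 125) = Add(1, 125) = 126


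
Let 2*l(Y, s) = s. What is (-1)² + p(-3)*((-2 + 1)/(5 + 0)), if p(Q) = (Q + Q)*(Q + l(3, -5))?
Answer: -28/5 ≈ -5.6000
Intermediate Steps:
l(Y, s) = s/2
p(Q) = 2*Q*(-5/2 + Q) (p(Q) = (Q + Q)*(Q + (½)*(-5)) = (2*Q)*(Q - 5/2) = (2*Q)*(-5/2 + Q) = 2*Q*(-5/2 + Q))
(-1)² + p(-3)*((-2 + 1)/(5 + 0)) = (-1)² + (-3*(-5 + 2*(-3)))*((-2 + 1)/(5 + 0)) = 1 + (-3*(-5 - 6))*(-1/5) = 1 + (-3*(-11))*(-1*⅕) = 1 + 33*(-⅕) = 1 - 33/5 = -28/5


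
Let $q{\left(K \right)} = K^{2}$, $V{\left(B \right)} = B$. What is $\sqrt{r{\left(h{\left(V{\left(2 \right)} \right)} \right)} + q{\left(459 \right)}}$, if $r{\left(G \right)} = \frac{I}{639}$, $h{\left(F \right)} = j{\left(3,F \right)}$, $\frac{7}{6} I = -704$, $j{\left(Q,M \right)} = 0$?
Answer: $\frac{\sqrt{468358828833}}{1491} \approx 459.0$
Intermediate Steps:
$I = - \frac{4224}{7}$ ($I = \frac{6}{7} \left(-704\right) = - \frac{4224}{7} \approx -603.43$)
$h{\left(F \right)} = 0$
$r{\left(G \right)} = - \frac{1408}{1491}$ ($r{\left(G \right)} = - \frac{4224}{7 \cdot 639} = \left(- \frac{4224}{7}\right) \frac{1}{639} = - \frac{1408}{1491}$)
$\sqrt{r{\left(h{\left(V{\left(2 \right)} \right)} \right)} + q{\left(459 \right)}} = \sqrt{- \frac{1408}{1491} + 459^{2}} = \sqrt{- \frac{1408}{1491} + 210681} = \sqrt{\frac{314123963}{1491}} = \frac{\sqrt{468358828833}}{1491}$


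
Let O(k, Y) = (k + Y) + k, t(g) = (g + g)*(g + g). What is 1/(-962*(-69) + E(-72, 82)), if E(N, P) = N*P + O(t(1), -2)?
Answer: 1/60480 ≈ 1.6534e-5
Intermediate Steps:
t(g) = 4*g² (t(g) = (2*g)*(2*g) = 4*g²)
O(k, Y) = Y + 2*k (O(k, Y) = (Y + k) + k = Y + 2*k)
E(N, P) = 6 + N*P (E(N, P) = N*P + (-2 + 2*(4*1²)) = N*P + (-2 + 2*(4*1)) = N*P + (-2 + 2*4) = N*P + (-2 + 8) = N*P + 6 = 6 + N*P)
1/(-962*(-69) + E(-72, 82)) = 1/(-962*(-69) + (6 - 72*82)) = 1/(66378 + (6 - 5904)) = 1/(66378 - 5898) = 1/60480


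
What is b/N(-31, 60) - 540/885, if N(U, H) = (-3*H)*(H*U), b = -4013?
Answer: -12289567/19753200 ≈ -0.62216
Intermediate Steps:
N(U, H) = -3*U*H²
b/N(-31, 60) - 540/885 = -4013/((-3*(-31)*60²)) - 540/885 = -4013/((-3*(-31)*3600)) - 540*1/885 = -4013/334800 - 36/59 = -12289567/19753200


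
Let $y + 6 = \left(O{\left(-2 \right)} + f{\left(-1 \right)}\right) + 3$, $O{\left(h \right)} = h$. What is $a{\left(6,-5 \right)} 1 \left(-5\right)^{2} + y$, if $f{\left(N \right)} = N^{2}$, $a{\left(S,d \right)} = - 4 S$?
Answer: $-604$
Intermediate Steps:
$y = -4$ ($y = -6 + \left(\left(-2 + \left(-1\right)^{2}\right) + 3\right) = -6 + \left(\left(-2 + 1\right) + 3\right) = -6 + \left(-1 + 3\right) = -6 + 2 = -4$)
$a{\left(6,-5 \right)} 1 \left(-5\right)^{2} + y = \left(-4\right) 6 \cdot 1 \left(-5\right)^{2} - 4 = - 24 \cdot 1 \cdot 25 - 4 = \left(-24\right) 25 - 4 = -600 - 4 = -604$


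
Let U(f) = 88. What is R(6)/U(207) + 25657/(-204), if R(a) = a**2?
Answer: -281309/2244 ≈ -125.36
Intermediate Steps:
R(6)/U(207) + 25657/(-204) = 6**2/88 + 25657/(-204) = 36*(1/88) + 25657*(-1/204) = 9/22 - 25657/204 = -281309/2244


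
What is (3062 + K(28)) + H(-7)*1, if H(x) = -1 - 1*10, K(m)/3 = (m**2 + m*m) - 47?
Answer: 7614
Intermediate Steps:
K(m) = -141 + 6*m**2 (K(m) = 3*((m**2 + m*m) - 47) = 3*((m**2 + m**2) - 47) = 3*(2*m**2 - 47) = 3*(-47 + 2*m**2) = -141 + 6*m**2)
H(x) = -11 (H(x) = -1 - 10 = -11)
(3062 + K(28)) + H(-7)*1 = (3062 + (-141 + 6*28**2)) - 11*1 = (3062 + (-141 + 6*784)) - 11 = (3062 + (-141 + 4704)) - 11 = (3062 + 4563) - 11 = 7625 - 11 = 7614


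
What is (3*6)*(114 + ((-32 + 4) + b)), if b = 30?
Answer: 2088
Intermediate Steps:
(3*6)*(114 + ((-32 + 4) + b)) = (3*6)*(114 + ((-32 + 4) + 30)) = 18*(114 + (-28 + 30)) = 18*(114 + 2) = 18*116 = 2088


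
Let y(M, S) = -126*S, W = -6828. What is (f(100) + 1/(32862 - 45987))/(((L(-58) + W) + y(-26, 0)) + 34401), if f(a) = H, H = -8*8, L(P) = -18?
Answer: -840001/361659375 ≈ -0.0023226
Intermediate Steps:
H = -64
f(a) = -64
(f(100) + 1/(32862 - 45987))/(((L(-58) + W) + y(-26, 0)) + 34401) = (-64 + 1/(32862 - 45987))/(((-18 - 6828) - 126*0) + 34401) = (-64 + 1/(-13125))/((-6846 + 0) + 34401) = (-64 - 1/13125)/(-6846 + 34401) = -840001/13125/27555 = -840001/13125*1/27555 = -840001/361659375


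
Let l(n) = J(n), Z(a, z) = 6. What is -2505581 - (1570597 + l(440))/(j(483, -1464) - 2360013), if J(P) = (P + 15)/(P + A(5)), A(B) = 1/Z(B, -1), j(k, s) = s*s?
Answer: -1434064127651450/572349597 ≈ -2.5056e+6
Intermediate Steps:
j(k, s) = s²
A(B) = ⅙ (A(B) = 1/6 = ⅙)
J(P) = (15 + P)/(⅙ + P) (J(P) = (P + 15)/(P + ⅙) = (15 + P)/(⅙ + P))
l(n) = 6*(15 + n)/(1 + 6*n)
-2505581 - (1570597 + l(440))/(j(483, -1464) - 2360013) = -2505581 - (1570597 + 6*(15 + 440)/(1 + 6*440))/((-1464)² - 2360013) = -2505581 - (1570597 + 6*455/(1 + 2640))/(2143296 - 2360013) = -2505581 - (1570597 + 6*455/2641)/(-216717) = -2505581 - (1570597 + 6*(1/2641)*455)*(-1)/216717 = -2505581 - (1570597 + 2730/2641)*(-1)/216717 = -2505581 - 4147949407*(-1)/(2641*216717) = -2505581 - 1*(-4147949407/572349597) = -2505581 + 4147949407/572349597 = -1434064127651450/572349597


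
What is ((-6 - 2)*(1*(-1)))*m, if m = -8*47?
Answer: -3008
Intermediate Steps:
m = -376
((-6 - 2)*(1*(-1)))*m = ((-6 - 2)*(1*(-1)))*(-376) = -8*(-1)*(-376) = 8*(-376) = -3008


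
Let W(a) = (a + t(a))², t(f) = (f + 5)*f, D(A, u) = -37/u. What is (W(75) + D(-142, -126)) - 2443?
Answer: 4649800969/126 ≈ 3.6903e+7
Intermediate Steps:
t(f) = f*(5 + f) (t(f) = (5 + f)*f = f*(5 + f))
W(a) = (a + a*(5 + a))²
(W(75) + D(-142, -126)) - 2443 = (75²*(6 + 75)² - 37/(-126)) - 2443 = (5625*81² - 37*(-1/126)) - 2443 = (5625*6561 + 37/126) - 2443 = (36905625 + 37/126) - 2443 = 4650108787/126 - 2443 = 4649800969/126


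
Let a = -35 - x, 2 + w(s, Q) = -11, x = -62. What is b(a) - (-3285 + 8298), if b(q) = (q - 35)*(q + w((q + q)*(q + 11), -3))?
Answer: -5125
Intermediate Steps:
w(s, Q) = -13 (w(s, Q) = -2 - 11 = -13)
a = 27 (a = -35 - 1*(-62) = -35 + 62 = 27)
b(q) = (-35 + q)*(-13 + q) (b(q) = (q - 35)*(q - 13) = (-35 + q)*(-13 + q))
b(a) - (-3285 + 8298) = (455 + 27² - 48*27) - (-3285 + 8298) = (455 + 729 - 1296) - 1*5013 = -112 - 5013 = -5125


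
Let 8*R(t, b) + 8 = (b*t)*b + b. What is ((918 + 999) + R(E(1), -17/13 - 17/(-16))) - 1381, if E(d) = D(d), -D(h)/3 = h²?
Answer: 185151509/346112 ≈ 534.95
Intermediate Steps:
D(h) = -3*h²
E(d) = -3*d²
R(t, b) = -1 + b/8 + t*b²/8 (R(t, b) = -1 + ((b*t)*b + b)/8 = -1 + (t*b² + b)/8 = -1 + (b + t*b²)/8 = -1 + (b/8 + t*b²/8) = -1 + b/8 + t*b²/8)
((918 + 999) + R(E(1), -17/13 - 17/(-16))) - 1381 = ((918 + 999) + (-1 + (-17/13 - 17/(-16))/8 + (-3*1²)*(-17/13 - 17/(-16))²/8)) - 1381 = (1917 + (-1 + (-17*1/13 - 17*(-1/16))/8 + (-3*1)*(-17*1/13 - 17*(-1/16))²/8)) - 1381 = (1917 + (-1 + (-17/13 + 17/16)/8 + (⅛)*(-3)*(-17/13 + 17/16)²)) - 1381 = (1917 + (-1 + (⅛)*(-51/208) + (⅛)*(-3)*(-51/208)²)) - 1381 = (1917 + (-1 - 51/1664 + (⅛)*(-3)*(2601/43264))) - 1381 = (1917 + (-1 - 51/1664 - 7803/346112)) - 1381 = (1917 - 364523/346112) - 1381 = 663132181/346112 - 1381 = 185151509/346112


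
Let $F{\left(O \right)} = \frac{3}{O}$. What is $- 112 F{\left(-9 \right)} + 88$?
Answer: $\frac{376}{3} \approx 125.33$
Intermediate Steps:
$- 112 F{\left(-9 \right)} + 88 = - 112 \frac{3}{-9} + 88 = - 112 \cdot 3 \left(- \frac{1}{9}\right) + 88 = \left(-112\right) \left(- \frac{1}{3}\right) + 88 = \frac{112}{3} + 88 = \frac{376}{3}$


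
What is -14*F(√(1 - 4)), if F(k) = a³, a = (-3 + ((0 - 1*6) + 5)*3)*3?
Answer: 81648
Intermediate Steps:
a = -18 (a = (-3 + ((0 - 6) + 5)*3)*3 = (-3 + (-6 + 5)*3)*3 = (-3 - 1*3)*3 = (-3 - 3)*3 = -6*3 = -18)
F(k) = -5832 (F(k) = (-18)³ = -5832)
-14*F(√(1 - 4)) = -14*(-5832) = 81648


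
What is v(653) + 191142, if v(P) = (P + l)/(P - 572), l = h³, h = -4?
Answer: 15483091/81 ≈ 1.9115e+5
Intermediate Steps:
l = -64 (l = (-4)³ = -64)
v(P) = (-64 + P)/(-572 + P) (v(P) = (P - 64)/(P - 572) = (-64 + P)/(-572 + P))
v(653) + 191142 = (-64 + 653)/(-572 + 653) + 191142 = 589/81 + 191142 = 15483091/81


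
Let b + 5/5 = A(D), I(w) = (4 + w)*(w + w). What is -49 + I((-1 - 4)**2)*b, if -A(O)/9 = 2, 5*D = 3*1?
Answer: -27599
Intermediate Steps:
D = 3/5 (D = (3*1)/5 = (1/5)*3 = 3/5 ≈ 0.60000)
I(w) = 2*w*(4 + w) (I(w) = (4 + w)*(2*w) = 2*w*(4 + w))
A(O) = -18 (A(O) = -9*2 = -18)
b = -19 (b = -1 - 18 = -19)
-49 + I((-1 - 4)**2)*b = -49 + (2*(-1 - 4)**2*(4 + (-1 - 4)**2))*(-19) = -49 + (2*(-5)**2*(4 + (-5)**2))*(-19) = -49 + (2*25*(4 + 25))*(-19) = -49 + (2*25*29)*(-19) = -49 + 1450*(-19) = -49 - 27550 = -27599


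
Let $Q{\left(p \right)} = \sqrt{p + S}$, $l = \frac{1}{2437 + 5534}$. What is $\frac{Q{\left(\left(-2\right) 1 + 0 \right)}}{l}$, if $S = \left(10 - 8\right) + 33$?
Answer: $7971 \sqrt{33} \approx 45790.0$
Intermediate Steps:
$l = \frac{1}{7971} \approx 0.00012545$
$S = 35$ ($S = 2 + 33 = 35$)
$Q{\left(p \right)} = \sqrt{35 + p}$ ($Q{\left(p \right)} = \sqrt{p + 35} = \sqrt{35 + p}$)
$\frac{Q{\left(\left(-2\right) 1 + 0 \right)}}{l} = \sqrt{35 + \left(\left(-2\right) 1 + 0\right)} \frac{1}{\frac{1}{7971}} = \sqrt{35 + \left(-2 + 0\right)} 7971 = \sqrt{35 - 2} \cdot 7971 = \sqrt{33} \cdot 7971 = 7971 \sqrt{33}$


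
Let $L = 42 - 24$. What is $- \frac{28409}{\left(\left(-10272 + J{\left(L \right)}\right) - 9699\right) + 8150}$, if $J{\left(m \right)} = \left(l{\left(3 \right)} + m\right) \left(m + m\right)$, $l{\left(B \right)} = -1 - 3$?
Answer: $\frac{28409}{11317} \approx 2.5103$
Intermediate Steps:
$l{\left(B \right)} = -4$
$L = 18$ ($L = 42 - 24 = 18$)
$J{\left(m \right)} = 2 m \left(-4 + m\right)$ ($J{\left(m \right)} = \left(-4 + m\right) \left(m + m\right) = \left(-4 + m\right) 2 m = 2 m \left(-4 + m\right)$)
$- \frac{28409}{\left(\left(-10272 + J{\left(L \right)}\right) - 9699\right) + 8150} = - \frac{28409}{\left(\left(-10272 + 2 \cdot 18 \left(-4 + 18\right)\right) - 9699\right) + 8150} = - \frac{28409}{\left(\left(-10272 + 2 \cdot 18 \cdot 14\right) - 9699\right) + 8150} = - \frac{28409}{\left(\left(-10272 + 504\right) - 9699\right) + 8150} = - \frac{28409}{\left(-9768 - 9699\right) + 8150} = - \frac{28409}{-19467 + 8150} = - \frac{28409}{-11317} = \left(-28409\right) \left(- \frac{1}{11317}\right) = \frac{28409}{11317}$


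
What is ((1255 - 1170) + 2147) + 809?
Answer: 3041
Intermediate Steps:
((1255 - 1170) + 2147) + 809 = (85 + 2147) + 809 = 2232 + 809 = 3041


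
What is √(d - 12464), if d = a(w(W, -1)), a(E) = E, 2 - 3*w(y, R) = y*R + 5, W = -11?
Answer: I*√112218/3 ≈ 111.66*I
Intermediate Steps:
w(y, R) = -1 - R*y/3 (w(y, R) = ⅔ - (y*R + 5)/3 = ⅔ - (R*y + 5)/3 = ⅔ - (5 + R*y)/3 = ⅔ + (-5/3 - R*y/3) = -1 - R*y/3)
d = -14/3 (d = -1 - ⅓*(-1)*(-11) = -1 - 11/3 = -14/3 ≈ -4.6667)
√(d - 12464) = √(-14/3 - 12464) = √(-37406/3) = I*√112218/3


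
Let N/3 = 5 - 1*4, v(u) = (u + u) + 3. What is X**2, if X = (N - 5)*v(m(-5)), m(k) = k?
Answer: 196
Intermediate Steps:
v(u) = 3 + 2*u (v(u) = 2*u + 3 = 3 + 2*u)
N = 3 (N = 3*(5 - 1*4) = 3*(5 - 4) = 3*1 = 3)
X = 14 (X = (3 - 5)*(3 + 2*(-5)) = -2*(3 - 10) = -2*(-7) = 14)
X**2 = 14**2 = 196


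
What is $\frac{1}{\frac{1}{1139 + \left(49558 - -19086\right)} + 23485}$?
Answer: $\frac{69783}{1638853756} \approx 4.258 \cdot 10^{-5}$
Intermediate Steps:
$\frac{1}{\frac{1}{1139 + \left(49558 - -19086\right)} + 23485} = \frac{1}{\frac{1}{1139 + \left(49558 + 19086\right)} + 23485} = \frac{1}{\frac{1}{1139 + 68644} + 23485} = \frac{1}{\frac{1}{69783} + 23485} = \frac{1}{\frac{1638853756}{69783}} = \frac{69783}{1638853756}$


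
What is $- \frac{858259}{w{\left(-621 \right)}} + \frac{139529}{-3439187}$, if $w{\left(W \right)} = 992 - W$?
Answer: $- \frac{2951938255710}{5547408631} \approx -532.13$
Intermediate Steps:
$- \frac{858259}{w{\left(-621 \right)}} + \frac{139529}{-3439187} = - \frac{858259}{992 - -621} + \frac{139529}{-3439187} = - \frac{858259}{992 + 621} + 139529 \left(- \frac{1}{3439187}\right) = - \frac{858259}{1613} - \frac{139529}{3439187} = - \frac{2951938255710}{5547408631}$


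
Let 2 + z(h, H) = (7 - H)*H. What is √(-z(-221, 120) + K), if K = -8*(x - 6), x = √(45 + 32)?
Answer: √(13610 - 8*√77) ≈ 116.36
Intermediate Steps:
x = √77 ≈ 8.7750
z(h, H) = -2 + H*(7 - H) (z(h, H) = -2 + (7 - H)*H = -2 + H*(7 - H))
K = 48 - 8*√77 (K = -8*(√77 - 6) = -8*(-6 + √77) = 48 - 8*√77 ≈ -22.200)
√(-z(-221, 120) + K) = √(-(-2 - 1*120² + 7*120) + (48 - 8*√77)) = √(-(-2 - 1*14400 + 840) + (48 - 8*√77)) = √(-(-2 - 14400 + 840) + (48 - 8*√77)) = √(-1*(-13562) + (48 - 8*√77)) = √(13562 + (48 - 8*√77)) = √(13610 - 8*√77)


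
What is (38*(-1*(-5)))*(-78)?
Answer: -14820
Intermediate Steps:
(38*(-1*(-5)))*(-78) = (38*5)*(-78) = 190*(-78) = -14820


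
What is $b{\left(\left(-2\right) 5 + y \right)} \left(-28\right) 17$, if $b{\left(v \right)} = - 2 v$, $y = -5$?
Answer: $-14280$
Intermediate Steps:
$b{\left(\left(-2\right) 5 + y \right)} \left(-28\right) 17 = - 2 \left(\left(-2\right) 5 - 5\right) \left(-28\right) 17 = - 2 \left(-10 - 5\right) \left(-28\right) 17 = \left(-2\right) \left(-15\right) \left(-28\right) 17 = 30 \left(-28\right) 17 = \left(-840\right) 17 = -14280$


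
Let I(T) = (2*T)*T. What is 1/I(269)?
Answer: 1/144722 ≈ 6.9098e-6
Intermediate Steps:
I(T) = 2*T**2
1/I(269) = 1/(2*269**2) = 1/(2*72361) = 1/144722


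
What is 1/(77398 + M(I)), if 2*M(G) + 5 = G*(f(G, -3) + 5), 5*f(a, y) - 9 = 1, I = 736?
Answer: 2/159943 ≈ 1.2504e-5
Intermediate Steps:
f(a, y) = 2 (f(a, y) = 9/5 + (1/5)*1 = 9/5 + 1/5 = 2)
M(G) = -5/2 + 7*G/2 (M(G) = -5/2 + (G*(2 + 5))/2 = -5/2 + (G*7)/2 = -5/2 + (7*G)/2 = -5/2 + 7*G/2)
1/(77398 + M(I)) = 1/(77398 + (-5/2 + (7/2)*736)) = 1/(77398 + (-5/2 + 2576)) = 1/(77398 + 5147/2) = 1/(159943/2) = 2/159943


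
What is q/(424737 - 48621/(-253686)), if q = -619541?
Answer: -52389626042/35916626401 ≈ -1.4586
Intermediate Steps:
q/(424737 - 48621/(-253686)) = -619541/(424737 - 48621/(-253686)) = -619541/(424737 - 48621*(-1/253686)) = -619541/(424737 + 16207/84562) = -619541/35916626401/84562 = -619541*84562/35916626401 = -52389626042/35916626401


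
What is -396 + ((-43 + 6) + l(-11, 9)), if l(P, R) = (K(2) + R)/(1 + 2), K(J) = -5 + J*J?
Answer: -1291/3 ≈ -430.33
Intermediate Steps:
K(J) = -5 + J**2
l(P, R) = -1/3 + R/3 (l(P, R) = ((-5 + 2**2) + R)/(1 + 2) = ((-5 + 4) + R)/3 = (-1 + R)*(1/3) = -1/3 + R/3)
-396 + ((-43 + 6) + l(-11, 9)) = -396 + ((-43 + 6) + (-1/3 + (1/3)*9)) = -396 + (-37 + (-1/3 + 3)) = -396 + (-37 + 8/3) = -396 - 103/3 = -1291/3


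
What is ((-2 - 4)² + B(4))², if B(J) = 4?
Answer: 1600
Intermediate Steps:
((-2 - 4)² + B(4))² = ((-2 - 4)² + 4)² = ((-6)² + 4)² = (36 + 4)² = 40² = 1600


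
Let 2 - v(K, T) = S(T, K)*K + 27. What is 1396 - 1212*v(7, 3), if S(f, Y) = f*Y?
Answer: 209860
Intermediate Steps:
S(f, Y) = Y*f
v(K, T) = -25 - T*K² (v(K, T) = 2 - ((K*T)*K + 27) = 2 - (T*K² + 27) = 2 - (27 + T*K²) = 2 + (-27 - T*K²) = -25 - T*K²)
1396 - 1212*v(7, 3) = 1396 - 1212*(-25 - 1*3*7²) = 1396 - 1212*(-25 - 1*3*49) = 1396 - 1212*(-25 - 147) = 1396 - 1212*(-172) = 1396 + 208464 = 209860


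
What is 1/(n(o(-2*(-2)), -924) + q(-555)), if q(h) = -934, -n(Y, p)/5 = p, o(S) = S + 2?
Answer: 1/3686 ≈ 0.00027130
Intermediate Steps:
o(S) = 2 + S
n(Y, p) = -5*p
1/(n(o(-2*(-2)), -924) + q(-555)) = 1/(-5*(-924) - 934) = 1/(4620 - 934) = 1/3686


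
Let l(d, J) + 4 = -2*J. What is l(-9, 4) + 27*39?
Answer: 1041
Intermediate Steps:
l(d, J) = -4 - 2*J
l(-9, 4) + 27*39 = (-4 - 2*4) + 27*39 = (-4 - 8) + 1053 = -12 + 1053 = 1041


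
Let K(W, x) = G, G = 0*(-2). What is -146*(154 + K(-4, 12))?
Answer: -22484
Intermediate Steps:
G = 0
K(W, x) = 0
-146*(154 + K(-4, 12)) = -146*(154 + 0) = -146*154 = -22484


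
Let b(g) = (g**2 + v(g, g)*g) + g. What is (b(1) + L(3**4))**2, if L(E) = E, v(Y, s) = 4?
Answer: 7569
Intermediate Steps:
b(g) = g**2 + 5*g (b(g) = (g**2 + 4*g) + g = g**2 + 5*g)
(b(1) + L(3**4))**2 = (1*(5 + 1) + 3**4)**2 = (1*6 + 81)**2 = (6 + 81)**2 = 87**2 = 7569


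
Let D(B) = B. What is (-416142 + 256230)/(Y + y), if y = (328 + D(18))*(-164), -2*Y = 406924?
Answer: 79956/130103 ≈ 0.61456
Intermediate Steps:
Y = -203462 (Y = -½*406924 = -203462)
y = -56744 (y = (328 + 18)*(-164) = 346*(-164) = -56744)
(-416142 + 256230)/(Y + y) = (-416142 + 256230)/(-203462 - 56744) = -159912/(-260206) = -159912*(-1/260206) = 79956/130103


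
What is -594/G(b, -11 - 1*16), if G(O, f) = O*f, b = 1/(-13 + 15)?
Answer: 44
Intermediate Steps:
b = ½ (b = 1/2 = ½ ≈ 0.50000)
-594/G(b, -11 - 1*16) = -594*2/(-11 - 1*16) = -594*2/(-11 - 16) = -594/((½)*(-27)) = -594/(-27/2) = -594*(-2/27) = 44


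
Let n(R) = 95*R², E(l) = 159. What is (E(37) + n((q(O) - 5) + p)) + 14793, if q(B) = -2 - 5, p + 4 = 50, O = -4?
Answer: 124772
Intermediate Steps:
p = 46 (p = -4 + 50 = 46)
q(B) = -7
(E(37) + n((q(O) - 5) + p)) + 14793 = (159 + 95*((-7 - 5) + 46)²) + 14793 = (159 + 95*(-12 + 46)²) + 14793 = (159 + 95*34²) + 14793 = (159 + 95*1156) + 14793 = (159 + 109820) + 14793 = 109979 + 14793 = 124772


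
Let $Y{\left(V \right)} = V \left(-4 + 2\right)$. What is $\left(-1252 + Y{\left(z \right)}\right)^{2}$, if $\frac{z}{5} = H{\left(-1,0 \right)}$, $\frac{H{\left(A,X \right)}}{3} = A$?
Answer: $1493284$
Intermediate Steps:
$H{\left(A,X \right)} = 3 A$
$z = -15$ ($z = 5 \cdot 3 \left(-1\right) = 5 \left(-3\right) = -15$)
$Y{\left(V \right)} = - 2 V$ ($Y{\left(V \right)} = V \left(-2\right) = - 2 V$)
$\left(-1252 + Y{\left(z \right)}\right)^{2} = \left(-1252 - -30\right)^{2} = \left(-1252 + 30\right)^{2} = \left(-1222\right)^{2} = 1493284$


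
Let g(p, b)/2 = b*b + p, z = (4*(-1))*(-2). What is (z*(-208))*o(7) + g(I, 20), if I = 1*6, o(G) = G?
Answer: -10836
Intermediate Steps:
I = 6
z = 8 (z = -4*(-2) = 8)
g(p, b) = 2*p + 2*b**2 (g(p, b) = 2*(b*b + p) = 2*(b**2 + p) = 2*(p + b**2) = 2*p + 2*b**2)
(z*(-208))*o(7) + g(I, 20) = (8*(-208))*7 + (2*6 + 2*20**2) = -1664*7 + (12 + 2*400) = -11648 + (12 + 800) = -11648 + 812 = -10836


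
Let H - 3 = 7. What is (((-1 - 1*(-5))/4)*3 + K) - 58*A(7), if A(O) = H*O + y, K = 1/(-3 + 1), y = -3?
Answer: -7767/2 ≈ -3883.5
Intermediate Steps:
H = 10 (H = 3 + 7 = 10)
K = -½ (K = 1/(-2) = -½ ≈ -0.50000)
A(O) = -3 + 10*O (A(O) = 10*O - 3 = -3 + 10*O)
(((-1 - 1*(-5))/4)*3 + K) - 58*A(7) = (((-1 - 1*(-5))/4)*3 - ½) - 58*(-3 + 10*7) = (((-1 + 5)*(¼))*3 - ½) - 58*(-3 + 70) = ((4*(¼))*3 - ½) - 58*67 = (1*3 - ½) - 3886 = (3 - ½) - 3886 = 5/2 - 3886 = -7767/2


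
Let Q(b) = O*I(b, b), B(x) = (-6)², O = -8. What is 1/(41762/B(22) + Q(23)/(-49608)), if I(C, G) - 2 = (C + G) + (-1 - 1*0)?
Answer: 1378/1598567 ≈ 0.00086202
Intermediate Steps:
B(x) = 36
I(C, G) = 1 + C + G (I(C, G) = 2 + ((C + G) + (-1 - 1*0)) = 2 + ((C + G) + (-1 + 0)) = 2 + ((C + G) - 1) = 2 + (-1 + C + G) = 1 + C + G)
Q(b) = -8 - 16*b (Q(b) = -8*(1 + b + b) = -8*(1 + 2*b) = -8 - 16*b)
1/(41762/B(22) + Q(23)/(-49608)) = 1/(41762/36 + (-8 - 16*23)/(-49608)) = 1/(41762*(1/36) + (-8 - 368)*(-1/49608)) = 1/(20881/18 - 376*(-1/49608)) = 1/(20881/18 + 47/6201) = 1/(1598567/1378) = 1378/1598567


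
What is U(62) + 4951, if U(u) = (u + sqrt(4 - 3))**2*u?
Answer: 251029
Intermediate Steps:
U(u) = u*(1 + u)**2 (U(u) = (u + sqrt(1))**2*u = (u + 1)**2*u = (1 + u)**2*u = u*(1 + u)**2)
U(62) + 4951 = 62*(1 + 62)**2 + 4951 = 62*63**2 + 4951 = 62*3969 + 4951 = 246078 + 4951 = 251029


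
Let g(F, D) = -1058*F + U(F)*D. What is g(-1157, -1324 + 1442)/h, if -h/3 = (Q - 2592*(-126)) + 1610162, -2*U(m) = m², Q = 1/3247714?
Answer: 252529850611090/18870069241071 ≈ 13.383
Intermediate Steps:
Q = 1/3247714 ≈ 3.0791e-7
U(m) = -m²/2
h = -18870069241071/3247714 (h = -3*((1/3247714 - 2592*(-126)) + 1610162) = -3*((1/3247714 + 326592) + 1610162) = -3*(1060677410689/3247714 + 1610162) = -3*6290023080357/3247714 = -18870069241071/3247714 ≈ -5.8103e+6)
g(F, D) = -1058*F - D*F²/2 (g(F, D) = -1058*F + (-F²/2)*D = -1058*F - D*F²/2)
g(-1157, -1324 + 1442)/h = ((½)*(-1157)*(-2116 - 1*(-1324 + 1442)*(-1157)))/(-18870069241071/3247714) = ((½)*(-1157)*(-2116 - 1*118*(-1157)))*(-3247714/18870069241071) = ((½)*(-1157)*(-2116 + 136526))*(-3247714/18870069241071) = ((½)*(-1157)*134410)*(-3247714/18870069241071) = -77756185*(-3247714/18870069241071) = 252529850611090/18870069241071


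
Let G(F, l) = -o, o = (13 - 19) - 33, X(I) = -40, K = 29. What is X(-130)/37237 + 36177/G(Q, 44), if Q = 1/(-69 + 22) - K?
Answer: 449040463/484081 ≈ 927.61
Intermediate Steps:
Q = -1364/47 (Q = 1/(-69 + 22) - 1*29 = 1/(-47) - 29 = -1/47 - 29 = -1364/47 ≈ -29.021)
o = -39 (o = -6 - 33 = -39)
G(F, l) = 39 (G(F, l) = -1*(-39) = 39)
X(-130)/37237 + 36177/G(Q, 44) = -40/37237 + 36177/39 = -40*1/37237 + 36177*(1/39) = -40/37237 + 12059/13 = 449040463/484081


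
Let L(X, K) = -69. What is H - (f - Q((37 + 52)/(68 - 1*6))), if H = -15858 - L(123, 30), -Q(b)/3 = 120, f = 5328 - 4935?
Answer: -16542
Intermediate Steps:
f = 393
Q(b) = -360 (Q(b) = -3*120 = -360)
H = -15789 (H = -15858 - 1*(-69) = -15858 + 69 = -15789)
H - (f - Q((37 + 52)/(68 - 1*6))) = -15789 - (393 - 1*(-360)) = -15789 - (393 + 360) = -15789 - 1*753 = -15789 - 753 = -16542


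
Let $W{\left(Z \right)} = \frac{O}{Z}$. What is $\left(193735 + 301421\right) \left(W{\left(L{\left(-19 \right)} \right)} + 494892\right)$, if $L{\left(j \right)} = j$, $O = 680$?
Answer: $\frac{4655589413808}{19} \approx 2.4503 \cdot 10^{11}$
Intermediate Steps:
$W{\left(Z \right)} = \frac{680}{Z}$
$\left(193735 + 301421\right) \left(W{\left(L{\left(-19 \right)} \right)} + 494892\right) = \left(193735 + 301421\right) \left(\frac{680}{-19} + 494892\right) = 495156 \left(680 \left(- \frac{1}{19}\right) + 494892\right) = 495156 \left(- \frac{680}{19} + 494892\right) = 495156 \cdot \frac{9402268}{19} = \frac{4655589413808}{19}$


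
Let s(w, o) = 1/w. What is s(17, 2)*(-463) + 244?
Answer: 3685/17 ≈ 216.76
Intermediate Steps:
s(17, 2)*(-463) + 244 = -463/17 + 244 = 3685/17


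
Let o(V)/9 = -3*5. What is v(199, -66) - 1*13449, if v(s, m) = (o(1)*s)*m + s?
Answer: 1759840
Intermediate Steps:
o(V) = -135 (o(V) = 9*(-3*5) = 9*(-15) = -135)
v(s, m) = s - 135*m*s (v(s, m) = (-135*s)*m + s = -135*m*s + s = s - 135*m*s)
v(199, -66) - 1*13449 = 199*(1 - 135*(-66)) - 1*13449 = 199*(1 + 8910) - 13449 = 199*8911 - 13449 = 1773289 - 13449 = 1759840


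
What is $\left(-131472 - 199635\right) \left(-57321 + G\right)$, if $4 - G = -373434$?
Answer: $-104668551519$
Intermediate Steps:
$G = 373438$ ($G = 4 - -373434 = 4 + 373434 = 373438$)
$\left(-131472 - 199635\right) \left(-57321 + G\right) = \left(-131472 - 199635\right) \left(-57321 + 373438\right) = \left(-331107\right) 316117 = -104668551519$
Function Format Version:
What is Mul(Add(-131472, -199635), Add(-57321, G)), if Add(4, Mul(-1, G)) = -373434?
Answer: -104668551519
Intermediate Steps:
G = 373438 (G = Add(4, Mul(-1, -373434)) = Add(4, 373434) = 373438)
Mul(Add(-131472, -199635), Add(-57321, G)) = Mul(Add(-131472, -199635), Add(-57321, 373438)) = Mul(-331107, 316117) = -104668551519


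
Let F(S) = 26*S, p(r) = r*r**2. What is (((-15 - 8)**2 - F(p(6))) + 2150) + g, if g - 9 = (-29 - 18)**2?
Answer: -719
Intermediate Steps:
p(r) = r**3
g = 2218 (g = 9 + (-29 - 18)**2 = 9 + (-47)**2 = 9 + 2209 = 2218)
(((-15 - 8)**2 - F(p(6))) + 2150) + g = (((-15 - 8)**2 - 26*6**3) + 2150) + 2218 = (((-23)**2 - 26*216) + 2150) + 2218 = ((529 - 1*5616) + 2150) + 2218 = ((529 - 5616) + 2150) + 2218 = (-5087 + 2150) + 2218 = -2937 + 2218 = -719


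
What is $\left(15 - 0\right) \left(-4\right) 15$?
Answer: $-900$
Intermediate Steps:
$\left(15 - 0\right) \left(-4\right) 15 = \left(15 + 0\right) \left(-4\right) 15 = 15 \left(-4\right) 15 = \left(-60\right) 15 = -900$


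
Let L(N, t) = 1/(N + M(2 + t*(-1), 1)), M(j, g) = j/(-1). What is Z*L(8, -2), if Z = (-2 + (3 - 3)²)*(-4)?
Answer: 2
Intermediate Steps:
M(j, g) = -j (M(j, g) = j*(-1) = -j)
L(N, t) = 1/(-2 + N + t) (L(N, t) = 1/(N - (2 + t*(-1))) = 1/(N - (2 - t)) = 1/(N + (-2 + t)) = 1/(-2 + N + t))
Z = 8 (Z = (-2 + 0²)*(-4) = (-2 + 0)*(-4) = -2*(-4) = 8)
Z*L(8, -2) = 8/(-2 + 8 - 2) = 8/4 = 8*(¼) = 2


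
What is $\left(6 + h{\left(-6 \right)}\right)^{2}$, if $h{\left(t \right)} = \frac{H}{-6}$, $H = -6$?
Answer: $49$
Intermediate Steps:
$h{\left(t \right)} = 1$ ($h{\left(t \right)} = - \frac{6}{-6} = \left(-6\right) \left(- \frac{1}{6}\right) = 1$)
$\left(6 + h{\left(-6 \right)}\right)^{2} = \left(6 + 1\right)^{2} = 7^{2} = 49$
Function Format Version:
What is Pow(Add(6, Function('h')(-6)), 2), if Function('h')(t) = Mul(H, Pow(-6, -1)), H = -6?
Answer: 49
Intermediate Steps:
Function('h')(t) = 1 (Function('h')(t) = Mul(-6, Pow(-6, -1)) = Mul(-6, Rational(-1, 6)) = 1)
Pow(Add(6, Function('h')(-6)), 2) = Pow(Add(6, 1), 2) = Pow(7, 2) = 49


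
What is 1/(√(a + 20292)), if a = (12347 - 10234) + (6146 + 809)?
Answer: √1835/7340 ≈ 0.0058361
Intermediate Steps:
a = 9068 (a = 2113 + 6955 = 9068)
1/(√(a + 20292)) = 1/(√(9068 + 20292)) = 1/(√29360) = 1/(4*√1835) = √1835/7340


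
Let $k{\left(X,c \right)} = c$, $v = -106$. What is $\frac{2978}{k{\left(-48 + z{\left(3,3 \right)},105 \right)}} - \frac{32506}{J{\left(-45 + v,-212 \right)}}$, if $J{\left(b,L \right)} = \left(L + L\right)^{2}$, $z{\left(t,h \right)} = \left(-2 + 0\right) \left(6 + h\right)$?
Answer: $\frac{265979899}{9438240} \approx 28.181$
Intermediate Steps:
$z{\left(t,h \right)} = -12 - 2 h$ ($z{\left(t,h \right)} = - 2 \left(6 + h\right) = -12 - 2 h$)
$J{\left(b,L \right)} = 4 L^{2}$ ($J{\left(b,L \right)} = \left(2 L\right)^{2} = 4 L^{2}$)
$\frac{2978}{k{\left(-48 + z{\left(3,3 \right)},105 \right)}} - \frac{32506}{J{\left(-45 + v,-212 \right)}} = \frac{2978}{105} - \frac{32506}{4 \left(-212\right)^{2}} = 2978 \cdot \frac{1}{105} - \frac{32506}{4 \cdot 44944} = \frac{2978}{105} - \frac{32506}{179776} = \frac{2978}{105} - \frac{16253}{89888} = \frac{265979899}{9438240}$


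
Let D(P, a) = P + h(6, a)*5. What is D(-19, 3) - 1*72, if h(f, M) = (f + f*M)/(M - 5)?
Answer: -151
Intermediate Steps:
h(f, M) = (f + M*f)/(-5 + M)
D(P, a) = P + 30*(1 + a)/(-5 + a) (D(P, a) = P + (6*(1 + a)/(-5 + a))*5 = P + 30*(1 + a)/(-5 + a))
D(-19, 3) - 1*72 = (30 + 30*3 - 19*(-5 + 3))/(-5 + 3) - 1*72 = (30 + 90 - 19*(-2))/(-2) - 72 = -(30 + 90 + 38)/2 - 72 = -1/2*158 - 72 = -79 - 72 = -151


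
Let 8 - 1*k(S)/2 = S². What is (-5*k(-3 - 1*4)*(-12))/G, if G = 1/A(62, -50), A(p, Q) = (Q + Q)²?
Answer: -49200000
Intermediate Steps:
k(S) = 16 - 2*S²
A(p, Q) = 4*Q² (A(p, Q) = (2*Q)² = 4*Q²)
G = 1/10000 (G = 1/(4*(-50)²) = 1/(4*2500) = 1/10000 ≈ 0.00010000)
(-5*k(-3 - 1*4)*(-12))/G = (-5*(16 - 2*(-3 - 1*4)²)*(-12))/(1/10000) = (-5*(16 - 2*(-3 - 4)²)*(-12))*10000 = (-5*(16 - 2*(-7)²)*(-12))*10000 = (-5*(16 - 2*49)*(-12))*10000 = (-5*(16 - 98)*(-12))*10000 = (-5*(-82)*(-12))*10000 = (410*(-12))*10000 = -4920*10000 = -49200000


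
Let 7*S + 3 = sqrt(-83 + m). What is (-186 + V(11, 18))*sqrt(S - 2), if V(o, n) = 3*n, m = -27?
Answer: -132*sqrt(-119 + 7*I*sqrt(110))/7 ≈ -60.849 - 214.52*I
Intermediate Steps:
S = -3/7 + I*sqrt(110)/7 (S = -3/7 + sqrt(-83 - 27)/7 = -3/7 + sqrt(-110)/7 = -3/7 + (I*sqrt(110))/7 = -3/7 + I*sqrt(110)/7 ≈ -0.42857 + 1.4983*I)
(-186 + V(11, 18))*sqrt(S - 2) = (-186 + 3*18)*sqrt((-3/7 + I*sqrt(110)/7) - 2) = (-186 + 54)*sqrt(-17/7 + I*sqrt(110)/7) = -132*sqrt(-17/7 + I*sqrt(110)/7)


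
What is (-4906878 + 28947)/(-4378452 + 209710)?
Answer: 4877931/4168742 ≈ 1.1701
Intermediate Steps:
(-4906878 + 28947)/(-4378452 + 209710) = -4877931/(-4168742) = -4877931*(-1/4168742) = 4877931/4168742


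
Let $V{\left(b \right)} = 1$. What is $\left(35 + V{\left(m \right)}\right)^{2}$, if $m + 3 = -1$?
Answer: $1296$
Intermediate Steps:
$m = -4$ ($m = -3 - 1 = -4$)
$\left(35 + V{\left(m \right)}\right)^{2} = \left(35 + 1\right)^{2} = 36^{2} = 1296$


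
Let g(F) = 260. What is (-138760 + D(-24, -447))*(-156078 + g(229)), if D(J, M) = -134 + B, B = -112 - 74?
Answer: 21671167440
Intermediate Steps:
B = -186
D(J, M) = -320 (D(J, M) = -134 - 186 = -320)
(-138760 + D(-24, -447))*(-156078 + g(229)) = (-138760 - 320)*(-156078 + 260) = -139080*(-155818) = 21671167440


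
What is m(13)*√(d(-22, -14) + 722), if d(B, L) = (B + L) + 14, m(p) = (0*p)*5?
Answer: 0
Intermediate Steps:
m(p) = 0 (m(p) = 0*5 = 0)
d(B, L) = 14 + B + L
m(13)*√(d(-22, -14) + 722) = 0*√((14 - 22 - 14) + 722) = 0*√(-22 + 722) = 0*√700 = 0*(10*√7) = 0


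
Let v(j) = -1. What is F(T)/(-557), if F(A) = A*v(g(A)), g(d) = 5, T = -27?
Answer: -27/557 ≈ -0.048474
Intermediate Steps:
F(A) = -A (F(A) = A*(-1) = -A)
F(T)/(-557) = -1*(-27)/(-557) = 27*(-1/557) = -27/557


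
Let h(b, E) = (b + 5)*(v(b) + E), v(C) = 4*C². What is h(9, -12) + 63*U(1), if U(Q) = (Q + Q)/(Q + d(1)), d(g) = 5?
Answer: 4389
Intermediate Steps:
h(b, E) = (5 + b)*(E + 4*b²) (h(b, E) = (b + 5)*(4*b² + E) = (5 + b)*(E + 4*b²))
U(Q) = 2*Q/(5 + Q) (U(Q) = (Q + Q)/(Q + 5) = (2*Q)/(5 + Q) = 2*Q/(5 + Q))
h(9, -12) + 63*U(1) = (4*9³ + 5*(-12) + 20*9² - 12*9) + 63*(2*1/(5 + 1)) = (4*729 - 60 + 20*81 - 108) + 63*(2*1/6) = (2916 - 60 + 1620 - 108) + 63*(2*1*(⅙)) = 4368 + 63*(⅓) = 4368 + 21 = 4389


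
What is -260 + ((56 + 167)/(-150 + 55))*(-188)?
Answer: 17224/95 ≈ 181.31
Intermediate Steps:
-260 + ((56 + 167)/(-150 + 55))*(-188) = -260 + (223/(-95))*(-188) = -260 + (223*(-1/95))*(-188) = -260 - 223/95*(-188) = -260 + 41924/95 = 17224/95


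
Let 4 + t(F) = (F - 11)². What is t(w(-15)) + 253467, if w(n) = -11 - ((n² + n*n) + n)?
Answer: 462312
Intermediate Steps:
w(n) = -11 - n - 2*n² (w(n) = -11 - ((n² + n²) + n) = -11 - (2*n² + n) = -11 - (n + 2*n²) = -11 + (-n - 2*n²) = -11 - n - 2*n²)
t(F) = -4 + (-11 + F)² (t(F) = -4 + (F - 11)² = -4 + (-11 + F)²)
t(w(-15)) + 253467 = (-4 + (-11 + (-11 - 1*(-15) - 2*(-15)²))²) + 253467 = (-4 + (-11 + (-11 + 15 - 2*225))²) + 253467 = (-4 + (-11 + (-11 + 15 - 450))²) + 253467 = (-4 + (-11 - 446)²) + 253467 = (-4 + (-457)²) + 253467 = (-4 + 208849) + 253467 = 208845 + 253467 = 462312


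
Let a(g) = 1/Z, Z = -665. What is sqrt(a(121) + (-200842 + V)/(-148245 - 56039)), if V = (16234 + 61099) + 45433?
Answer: 2*sqrt(109774912829190)/33962215 ≈ 0.61700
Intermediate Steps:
V = 122766 (V = 77333 + 45433 = 122766)
a(g) = -1/665 (a(g) = 1/(-665) = -1/665)
sqrt(a(121) + (-200842 + V)/(-148245 - 56039)) = sqrt(-1/665 + (-200842 + 122766)/(-148245 - 56039)) = sqrt(-1/665 - 78076/(-204284)) = sqrt(-1/665 - 78076*(-1/204284)) = sqrt(-1/665 + 19519/51071) = sqrt(12929064/33962215) = 2*sqrt(109774912829190)/33962215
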